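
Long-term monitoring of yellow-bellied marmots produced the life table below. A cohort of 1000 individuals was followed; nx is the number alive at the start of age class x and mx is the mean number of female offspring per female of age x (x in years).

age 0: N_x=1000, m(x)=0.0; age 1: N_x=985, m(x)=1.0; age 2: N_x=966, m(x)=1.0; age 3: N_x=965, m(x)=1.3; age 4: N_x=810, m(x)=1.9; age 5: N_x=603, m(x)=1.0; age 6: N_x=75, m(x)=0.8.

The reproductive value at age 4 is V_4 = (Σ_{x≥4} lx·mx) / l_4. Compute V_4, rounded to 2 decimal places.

lx = nx/n0 = nx/1000: 1, 0.985, 0.966, 0.965, 0.81, 0.603, 0.075
lx·mx for x ≥ 4: 1.539, 0.603, 0.06 → sum = 2.202
V_4 = 2.202 / l_4 = 2.202 / 0.81 = 2.718519… → 2.72

2.72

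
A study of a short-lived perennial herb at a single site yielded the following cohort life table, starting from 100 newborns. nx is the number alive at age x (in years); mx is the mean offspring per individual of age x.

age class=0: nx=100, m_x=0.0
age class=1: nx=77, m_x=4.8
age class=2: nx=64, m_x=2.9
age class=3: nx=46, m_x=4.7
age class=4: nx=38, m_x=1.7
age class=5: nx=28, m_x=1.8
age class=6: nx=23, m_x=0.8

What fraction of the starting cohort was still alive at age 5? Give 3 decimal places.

0.280

l_5 = n_5/n_0 = 28/100 = 0.28 → 0.280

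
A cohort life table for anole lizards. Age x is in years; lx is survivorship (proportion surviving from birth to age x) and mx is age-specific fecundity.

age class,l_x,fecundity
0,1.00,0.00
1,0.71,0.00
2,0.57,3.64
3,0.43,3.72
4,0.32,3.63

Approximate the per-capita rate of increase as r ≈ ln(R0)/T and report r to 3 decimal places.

0.561

R0 = Σ lx·mx = 0 + 0 + 2.0748 + 1.5996 + 1.1616 = 4.836
Σ x·lx·mx = 13.5948; T = 13.5948/4.836 = 2.81117…
r ≈ ln(R0)/T = ln(4.836)/2.81117… = 0.56065… → 0.561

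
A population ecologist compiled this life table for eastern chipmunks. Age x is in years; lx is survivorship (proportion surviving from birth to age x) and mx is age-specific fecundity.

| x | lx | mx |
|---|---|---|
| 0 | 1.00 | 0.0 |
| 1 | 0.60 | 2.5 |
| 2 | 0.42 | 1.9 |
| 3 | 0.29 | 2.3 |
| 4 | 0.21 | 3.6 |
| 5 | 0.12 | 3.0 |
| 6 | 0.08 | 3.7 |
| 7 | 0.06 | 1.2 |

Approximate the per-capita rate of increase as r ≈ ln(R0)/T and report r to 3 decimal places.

0.544

R0 = Σ lx·mx = 0 + 1.5 + 0.798 + 0.667 + 0.756 + 0.36 + 0.296 + 0.072 = 4.449
Σ x·lx·mx = 12.201; T = 12.201/4.449 = 2.74241…
r ≈ ln(R0)/T = ln(4.449)/2.74241… = 0.54429… → 0.544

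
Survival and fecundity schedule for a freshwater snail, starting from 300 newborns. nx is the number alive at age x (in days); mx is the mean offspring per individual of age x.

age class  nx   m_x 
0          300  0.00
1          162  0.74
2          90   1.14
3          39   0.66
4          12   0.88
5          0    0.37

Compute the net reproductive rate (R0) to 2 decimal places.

lx = nx/n0 = nx/300: 1, 0.54, 0.3, 0.13, 0.04, 0
lx·mx by age: 0, 0.3996, 0.342, 0.0858, 0.0352, 0
R0 = Σ lx·mx = 0.8626 → 0.86

0.86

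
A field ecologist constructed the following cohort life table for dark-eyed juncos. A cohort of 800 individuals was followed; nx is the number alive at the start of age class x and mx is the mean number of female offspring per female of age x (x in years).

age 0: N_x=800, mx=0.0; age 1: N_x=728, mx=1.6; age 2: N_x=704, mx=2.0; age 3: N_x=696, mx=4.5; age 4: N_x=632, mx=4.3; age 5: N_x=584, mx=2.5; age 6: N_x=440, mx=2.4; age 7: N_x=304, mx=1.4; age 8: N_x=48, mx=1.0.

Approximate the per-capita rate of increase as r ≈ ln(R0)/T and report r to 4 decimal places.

0.7354

lx = nx/n0 = nx/800: 1, 0.91, 0.88, 0.87, 0.79, 0.73, 0.55, 0.38, 0.06
R0 = Σ lx·mx = 0 + 1.456 + 1.76 + 3.915 + 3.397 + 1.825 + 1.32 + 0.532 + 0.06 = 14.265
Σ x·lx·mx = 51.558; T = 51.558/14.265 = 3.6143…
r ≈ ln(R0)/T = ln(14.265)/3.6143… = 0.735359… → 0.7354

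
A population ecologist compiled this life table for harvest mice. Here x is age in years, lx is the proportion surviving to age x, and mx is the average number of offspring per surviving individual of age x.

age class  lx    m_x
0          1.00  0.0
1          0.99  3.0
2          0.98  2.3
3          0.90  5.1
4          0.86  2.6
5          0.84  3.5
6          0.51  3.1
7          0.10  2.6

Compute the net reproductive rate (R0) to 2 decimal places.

16.83

lx·mx by age: 0, 2.97, 2.254, 4.59, 2.236, 2.94, 1.581, 0.26
R0 = Σ lx·mx = 16.831 → 16.83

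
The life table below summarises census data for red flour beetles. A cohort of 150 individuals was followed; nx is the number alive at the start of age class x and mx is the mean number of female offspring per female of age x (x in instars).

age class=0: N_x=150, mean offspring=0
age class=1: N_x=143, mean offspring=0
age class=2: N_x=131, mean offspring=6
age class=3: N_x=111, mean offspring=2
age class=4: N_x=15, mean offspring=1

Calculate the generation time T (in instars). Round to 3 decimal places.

lx = nx/n0 = nx/150: 1, 0.95333…, 0.87333…, 0.74, 0.1
lx·mx: 0, 0, 5.24…, 1.48, 0.1 → R0 = 6.82…
x·lx·mx: 0, 0, 10.48…, 4.44, 0.4 → Σ = 15.32…
T = 15.32… / 6.82… = 2.246334… → 2.246

2.246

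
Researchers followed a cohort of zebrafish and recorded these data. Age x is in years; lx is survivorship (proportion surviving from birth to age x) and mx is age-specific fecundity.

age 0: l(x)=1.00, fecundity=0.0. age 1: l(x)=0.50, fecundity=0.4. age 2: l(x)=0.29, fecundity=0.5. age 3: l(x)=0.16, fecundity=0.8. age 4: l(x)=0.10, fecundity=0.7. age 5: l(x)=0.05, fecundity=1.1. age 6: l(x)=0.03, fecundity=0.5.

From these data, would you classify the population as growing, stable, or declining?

R0 = Σ lx·mx = 0 + 0.2 + 0.145 + 0.128 + 0.07 + 0.055 + 0.015 = 0.613
R0 < 1, so the population is declining.

declining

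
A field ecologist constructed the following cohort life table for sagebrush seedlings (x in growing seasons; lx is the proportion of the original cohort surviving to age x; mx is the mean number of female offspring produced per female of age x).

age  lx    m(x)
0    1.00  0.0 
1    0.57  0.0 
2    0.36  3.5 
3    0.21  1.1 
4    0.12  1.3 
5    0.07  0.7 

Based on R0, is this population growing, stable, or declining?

R0 = Σ lx·mx = 0 + 0 + 1.26 + 0.231 + 0.156 + 0.049 = 1.696
R0 > 1, so the population is growing.

growing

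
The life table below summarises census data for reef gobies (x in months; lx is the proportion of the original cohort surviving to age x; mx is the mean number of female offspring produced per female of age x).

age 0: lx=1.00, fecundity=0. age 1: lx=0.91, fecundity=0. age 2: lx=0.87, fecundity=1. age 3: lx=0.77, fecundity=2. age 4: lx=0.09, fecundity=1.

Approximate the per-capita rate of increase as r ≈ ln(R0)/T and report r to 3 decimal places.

R0 = Σ lx·mx = 0 + 0 + 0.87 + 1.54 + 0.09 = 2.5
Σ x·lx·mx = 6.72; T = 6.72/2.5 = 2.688
r ≈ ln(R0)/T = ln(2.5)/2.688 = 0.34088… → 0.341

0.341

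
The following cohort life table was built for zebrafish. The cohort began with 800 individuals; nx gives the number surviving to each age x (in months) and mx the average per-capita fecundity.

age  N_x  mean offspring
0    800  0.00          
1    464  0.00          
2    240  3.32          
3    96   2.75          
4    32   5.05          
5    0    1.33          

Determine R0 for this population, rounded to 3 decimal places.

lx = nx/n0 = nx/800: 1, 0.58, 0.3, 0.12, 0.04, 0
lx·mx by age: 0, 0, 0.996, 0.33, 0.202, 0
R0 = Σ lx·mx = 1.528 → 1.528

1.528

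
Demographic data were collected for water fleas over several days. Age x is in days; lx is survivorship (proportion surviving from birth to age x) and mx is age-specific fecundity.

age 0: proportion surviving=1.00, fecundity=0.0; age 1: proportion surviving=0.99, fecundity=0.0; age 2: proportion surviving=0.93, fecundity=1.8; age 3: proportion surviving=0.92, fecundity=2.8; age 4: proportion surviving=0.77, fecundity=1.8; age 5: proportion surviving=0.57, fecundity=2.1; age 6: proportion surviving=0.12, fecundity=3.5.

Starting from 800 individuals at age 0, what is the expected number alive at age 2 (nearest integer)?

Expected survivors = N0 · l_2 = 800 × 0.93 = 744 → 744

744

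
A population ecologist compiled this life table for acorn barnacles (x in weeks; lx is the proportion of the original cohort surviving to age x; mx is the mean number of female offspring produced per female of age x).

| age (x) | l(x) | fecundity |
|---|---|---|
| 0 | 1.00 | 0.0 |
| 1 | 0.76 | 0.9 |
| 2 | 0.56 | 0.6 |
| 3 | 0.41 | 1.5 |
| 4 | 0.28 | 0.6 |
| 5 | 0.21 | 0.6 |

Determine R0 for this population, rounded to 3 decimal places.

lx·mx by age: 0, 0.684, 0.336, 0.615, 0.168, 0.126
R0 = Σ lx·mx = 1.929 → 1.929

1.929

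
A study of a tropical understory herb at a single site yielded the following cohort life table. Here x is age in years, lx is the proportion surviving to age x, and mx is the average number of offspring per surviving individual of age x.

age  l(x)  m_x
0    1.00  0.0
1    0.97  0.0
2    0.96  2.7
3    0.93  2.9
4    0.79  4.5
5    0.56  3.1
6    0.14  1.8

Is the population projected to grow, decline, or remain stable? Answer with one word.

growing

R0 = Σ lx·mx = 0 + 0 + 2.592 + 2.697 + 3.555 + 1.736 + 0.252 = 10.832
R0 > 1, so the population is growing.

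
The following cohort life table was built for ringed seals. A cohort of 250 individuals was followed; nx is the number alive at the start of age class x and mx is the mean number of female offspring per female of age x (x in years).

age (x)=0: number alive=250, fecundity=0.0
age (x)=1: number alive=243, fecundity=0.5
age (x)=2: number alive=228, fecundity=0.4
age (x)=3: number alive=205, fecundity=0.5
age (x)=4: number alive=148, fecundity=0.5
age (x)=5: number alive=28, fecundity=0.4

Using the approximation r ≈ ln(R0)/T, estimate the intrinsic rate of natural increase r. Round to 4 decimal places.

0.1958

lx = nx/n0 = nx/250: 1, 0.972, 0.912, 0.82, 0.592, 0.112
R0 = Σ lx·mx = 0 + 0.486 + 0.3648 + 0.41 + 0.296 + 0.0448 = 1.6016
Σ x·lx·mx = 3.8536; T = 3.8536/1.6016 = 2.40609…
r ≈ ln(R0)/T = ln(1.6016)/2.40609… = 0.195754… → 0.1958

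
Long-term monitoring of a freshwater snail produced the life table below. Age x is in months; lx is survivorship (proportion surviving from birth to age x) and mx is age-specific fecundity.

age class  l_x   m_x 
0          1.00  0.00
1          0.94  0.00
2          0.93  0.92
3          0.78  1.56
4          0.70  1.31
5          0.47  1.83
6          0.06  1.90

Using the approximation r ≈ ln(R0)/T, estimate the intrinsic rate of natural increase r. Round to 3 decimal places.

0.389

R0 = Σ lx·mx = 0 + 0 + 0.8556 + 1.2168 + 0.917 + 0.8601 + 0.114 = 3.9635
Σ x·lx·mx = 14.0141; T = 14.0141/3.9635 = 3.53579…
r ≈ ln(R0)/T = ln(3.9635)/3.53579… = 0.38948… → 0.389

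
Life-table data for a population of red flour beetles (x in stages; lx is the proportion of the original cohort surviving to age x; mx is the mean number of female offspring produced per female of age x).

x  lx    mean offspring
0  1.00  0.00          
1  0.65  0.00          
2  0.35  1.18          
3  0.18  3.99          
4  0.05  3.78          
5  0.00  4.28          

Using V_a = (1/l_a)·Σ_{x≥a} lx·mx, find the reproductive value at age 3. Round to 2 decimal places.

5.04

lx·mx for x ≥ 3: 0.7182, 0.189, 0 → sum = 0.9072
V_3 = 0.9072 / l_3 = 0.9072 / 0.18 = 5.04 → 5.04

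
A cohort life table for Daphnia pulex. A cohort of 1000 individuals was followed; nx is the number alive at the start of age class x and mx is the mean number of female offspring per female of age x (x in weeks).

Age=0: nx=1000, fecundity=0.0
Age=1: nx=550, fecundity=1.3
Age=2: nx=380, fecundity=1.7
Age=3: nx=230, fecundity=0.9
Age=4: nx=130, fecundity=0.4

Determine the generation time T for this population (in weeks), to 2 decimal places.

1.75

lx = nx/n0 = nx/1000: 1, 0.55, 0.38, 0.23, 0.13
lx·mx: 0, 0.715, 0.646, 0.207, 0.052 → R0 = 1.62
x·lx·mx: 0, 0.715, 1.292, 0.621, 0.208 → Σ = 2.836
T = 2.836 / 1.62 = 1.750617… → 1.75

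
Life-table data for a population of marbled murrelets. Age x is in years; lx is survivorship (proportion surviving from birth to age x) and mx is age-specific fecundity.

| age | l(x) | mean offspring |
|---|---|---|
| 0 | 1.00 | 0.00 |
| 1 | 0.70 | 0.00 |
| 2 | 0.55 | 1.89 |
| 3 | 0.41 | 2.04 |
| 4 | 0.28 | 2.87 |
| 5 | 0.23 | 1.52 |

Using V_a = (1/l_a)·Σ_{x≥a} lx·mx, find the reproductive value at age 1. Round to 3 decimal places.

lx·mx for x ≥ 1: 0, 1.0395, 0.8364, 0.8036, 0.3496 → sum = 3.0291
V_1 = 3.0291 / l_1 = 3.0291 / 0.7 = 4.327286… → 4.327

4.327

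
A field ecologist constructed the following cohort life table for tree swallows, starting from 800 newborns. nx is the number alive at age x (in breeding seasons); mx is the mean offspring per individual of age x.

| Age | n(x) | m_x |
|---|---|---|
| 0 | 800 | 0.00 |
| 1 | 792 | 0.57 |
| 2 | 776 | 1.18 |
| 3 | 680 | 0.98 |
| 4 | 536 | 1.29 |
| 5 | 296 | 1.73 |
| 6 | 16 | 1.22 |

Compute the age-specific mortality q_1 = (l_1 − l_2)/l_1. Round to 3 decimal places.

lx = nx/n0 = nx/800: 1, 0.99, 0.97, 0.85, 0.67, 0.37, 0.02
q_1 = (l_1 − l_2) / l_1 = (0.99 − 0.97) / 0.99
     = 0.02 / 0.99 = 0.020202… → 0.020

0.020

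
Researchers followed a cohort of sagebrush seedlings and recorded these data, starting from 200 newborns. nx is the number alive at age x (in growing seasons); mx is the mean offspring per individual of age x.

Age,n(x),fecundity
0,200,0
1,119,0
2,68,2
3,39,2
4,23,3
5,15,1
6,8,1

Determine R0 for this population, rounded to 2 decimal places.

1.53

lx = nx/n0 = nx/200: 1, 0.595, 0.34, 0.195, 0.115, 0.075, 0.04
lx·mx by age: 0, 0, 0.68, 0.39, 0.345, 0.075, 0.04
R0 = Σ lx·mx = 1.53 → 1.53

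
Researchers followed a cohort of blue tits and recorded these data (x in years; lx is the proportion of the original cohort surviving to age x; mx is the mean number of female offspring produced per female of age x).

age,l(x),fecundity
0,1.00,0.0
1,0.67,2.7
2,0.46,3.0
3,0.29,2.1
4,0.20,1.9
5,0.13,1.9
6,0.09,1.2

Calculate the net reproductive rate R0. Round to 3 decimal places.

lx·mx by age: 0, 1.809, 1.38, 0.609, 0.38, 0.247, 0.108
R0 = Σ lx·mx = 4.533 → 4.533

4.533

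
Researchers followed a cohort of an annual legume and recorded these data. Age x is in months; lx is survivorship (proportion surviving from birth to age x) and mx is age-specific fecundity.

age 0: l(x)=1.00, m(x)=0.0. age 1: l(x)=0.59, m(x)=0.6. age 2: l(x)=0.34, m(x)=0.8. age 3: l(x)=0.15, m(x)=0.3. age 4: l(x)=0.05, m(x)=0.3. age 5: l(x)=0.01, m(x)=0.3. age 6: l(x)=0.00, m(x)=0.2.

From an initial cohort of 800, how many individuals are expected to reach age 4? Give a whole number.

40

Expected survivors = N0 · l_4 = 800 × 0.05 = 40 → 40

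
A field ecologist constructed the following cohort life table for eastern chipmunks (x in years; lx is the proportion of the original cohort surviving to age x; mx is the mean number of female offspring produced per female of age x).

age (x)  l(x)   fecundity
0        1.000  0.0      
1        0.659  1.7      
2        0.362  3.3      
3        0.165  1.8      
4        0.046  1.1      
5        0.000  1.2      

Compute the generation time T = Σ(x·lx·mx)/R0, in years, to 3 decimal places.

1.729

lx·mx: 0, 1.1203, 1.1946, 0.297, 0.0506, 0 → R0 = 2.6625
x·lx·mx: 0, 1.1203, 2.3892, 0.891, 0.2024, 0 → Σ = 4.6029
T = 4.6029 / 2.6625 = 1.728789… → 1.729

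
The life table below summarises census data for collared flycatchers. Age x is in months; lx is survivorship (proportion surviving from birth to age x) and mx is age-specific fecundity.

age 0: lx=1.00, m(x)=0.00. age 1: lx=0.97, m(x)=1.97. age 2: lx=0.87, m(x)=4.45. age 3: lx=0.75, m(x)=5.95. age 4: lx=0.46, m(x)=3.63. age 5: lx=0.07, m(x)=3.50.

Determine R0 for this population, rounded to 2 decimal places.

lx·mx by age: 0, 1.9109, 3.8715, 4.4625, 1.6698, 0.245
R0 = Σ lx·mx = 12.1597 → 12.16

12.16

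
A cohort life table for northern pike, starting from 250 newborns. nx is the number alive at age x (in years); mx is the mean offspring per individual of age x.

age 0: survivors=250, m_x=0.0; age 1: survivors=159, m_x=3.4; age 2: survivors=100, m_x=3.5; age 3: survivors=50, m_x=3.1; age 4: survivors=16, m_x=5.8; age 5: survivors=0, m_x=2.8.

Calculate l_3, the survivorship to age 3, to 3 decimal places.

0.200

l_3 = n_3/n_0 = 50/250 = 0.2 → 0.200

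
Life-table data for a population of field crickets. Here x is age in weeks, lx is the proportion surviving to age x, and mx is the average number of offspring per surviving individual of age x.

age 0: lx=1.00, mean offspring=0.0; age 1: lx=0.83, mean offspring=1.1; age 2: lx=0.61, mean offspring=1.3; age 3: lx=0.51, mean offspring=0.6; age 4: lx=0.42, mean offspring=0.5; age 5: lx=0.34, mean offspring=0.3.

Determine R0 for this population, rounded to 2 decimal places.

lx·mx by age: 0, 0.913, 0.793, 0.306, 0.21, 0.102
R0 = Σ lx·mx = 2.324 → 2.32

2.32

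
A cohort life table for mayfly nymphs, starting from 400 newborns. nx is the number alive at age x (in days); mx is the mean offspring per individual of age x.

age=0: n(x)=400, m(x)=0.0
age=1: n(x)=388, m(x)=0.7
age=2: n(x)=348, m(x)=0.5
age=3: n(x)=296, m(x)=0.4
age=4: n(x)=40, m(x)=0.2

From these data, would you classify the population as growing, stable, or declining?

growing

lx = nx/n0 = nx/400: 1, 0.97, 0.87, 0.74, 0.1
R0 = Σ lx·mx = 0 + 0.679 + 0.435 + 0.296 + 0.02 = 1.43
R0 > 1, so the population is growing.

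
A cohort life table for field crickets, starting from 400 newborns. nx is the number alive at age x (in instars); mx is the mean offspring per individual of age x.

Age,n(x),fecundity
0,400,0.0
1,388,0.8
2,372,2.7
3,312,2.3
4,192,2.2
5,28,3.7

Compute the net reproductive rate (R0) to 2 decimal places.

lx = nx/n0 = nx/400: 1, 0.97, 0.93, 0.78, 0.48, 0.07
lx·mx by age: 0, 0.776, 2.511, 1.794, 1.056, 0.259
R0 = Σ lx·mx = 6.396 → 6.40

6.40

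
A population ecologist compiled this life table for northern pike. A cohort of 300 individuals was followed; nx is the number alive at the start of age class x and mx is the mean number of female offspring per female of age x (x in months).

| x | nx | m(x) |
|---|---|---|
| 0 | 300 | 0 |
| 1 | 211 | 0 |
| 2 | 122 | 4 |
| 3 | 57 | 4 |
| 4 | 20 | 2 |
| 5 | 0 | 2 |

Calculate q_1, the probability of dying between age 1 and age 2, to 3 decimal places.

lx = nx/n0 = nx/300: 1, 0.70333…, 0.40667…, 0.19, 0.06667…, 0
q_1 = (l_1 − l_2) / l_1 = (0.703333… − 0.406667…) / 0.703333…
     = 0.296667… / 0.703333… = 0.421801… → 0.422

0.422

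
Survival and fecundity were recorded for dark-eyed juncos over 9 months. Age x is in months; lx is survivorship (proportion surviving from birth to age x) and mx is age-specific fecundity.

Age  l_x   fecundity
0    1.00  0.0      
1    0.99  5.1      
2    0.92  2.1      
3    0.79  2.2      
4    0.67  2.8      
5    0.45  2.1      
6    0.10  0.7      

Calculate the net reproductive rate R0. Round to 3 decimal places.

lx·mx by age: 0, 5.049, 1.932, 1.738, 1.876, 0.945, 0.07
R0 = Σ lx·mx = 11.61 → 11.610

11.610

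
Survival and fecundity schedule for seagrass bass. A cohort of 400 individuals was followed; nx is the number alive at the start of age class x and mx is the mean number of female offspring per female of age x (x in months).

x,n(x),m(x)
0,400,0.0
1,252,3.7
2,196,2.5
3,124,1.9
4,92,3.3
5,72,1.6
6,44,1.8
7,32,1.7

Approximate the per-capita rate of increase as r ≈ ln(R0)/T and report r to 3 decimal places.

lx = nx/n0 = nx/400: 1, 0.63, 0.49, 0.31, 0.23, 0.18, 0.11, 0.08
R0 = Σ lx·mx = 0 + 2.331 + 1.225 + 0.589 + 0.759 + 0.288 + 0.198 + 0.136 = 5.526
Σ x·lx·mx = 13.164; T = 13.164/5.526 = 2.38219…
r ≈ ln(R0)/T = ln(5.526)/2.38219… = 0.7176… → 0.718

0.718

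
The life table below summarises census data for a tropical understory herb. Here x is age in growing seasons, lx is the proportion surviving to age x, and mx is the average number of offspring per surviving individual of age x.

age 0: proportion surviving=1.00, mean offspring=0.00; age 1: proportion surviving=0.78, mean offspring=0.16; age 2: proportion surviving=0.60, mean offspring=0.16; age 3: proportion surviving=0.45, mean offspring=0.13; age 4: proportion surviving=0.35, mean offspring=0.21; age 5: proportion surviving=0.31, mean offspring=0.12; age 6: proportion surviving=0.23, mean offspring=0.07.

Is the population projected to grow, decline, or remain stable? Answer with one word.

declining

R0 = Σ lx·mx = 0 + 0.1248 + 0.096 + 0.0585 + 0.0735 + 0.0372 + 0.0161 = 0.4061
R0 < 1, so the population is declining.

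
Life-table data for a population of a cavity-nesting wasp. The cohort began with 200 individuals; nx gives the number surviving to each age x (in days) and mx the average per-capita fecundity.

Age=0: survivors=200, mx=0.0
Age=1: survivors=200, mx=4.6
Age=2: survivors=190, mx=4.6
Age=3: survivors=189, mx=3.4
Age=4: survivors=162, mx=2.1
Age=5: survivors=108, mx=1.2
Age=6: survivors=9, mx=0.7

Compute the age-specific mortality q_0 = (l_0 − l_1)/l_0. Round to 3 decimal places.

lx = nx/n0 = nx/200: 1, 1, 0.95, 0.945, 0.81, 0.54, 0.045
q_0 = (l_0 − l_1) / l_0 = (1 − 1) / 1
     = 0 / 1 = 0 → 0.000

0.000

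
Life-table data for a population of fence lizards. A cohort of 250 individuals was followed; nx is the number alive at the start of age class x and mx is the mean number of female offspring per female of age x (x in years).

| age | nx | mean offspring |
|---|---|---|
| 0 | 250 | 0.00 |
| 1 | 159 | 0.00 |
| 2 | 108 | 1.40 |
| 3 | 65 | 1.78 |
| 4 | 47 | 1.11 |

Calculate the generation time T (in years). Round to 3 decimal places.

2.690

lx = nx/n0 = nx/250: 1, 0.636, 0.432, 0.26, 0.188
lx·mx: 0, 0, 0.6048, 0.4628, 0.20868 → R0 = 1.27628
x·lx·mx: 0, 0, 1.2096, 1.3884, 0.83472 → Σ = 3.43272
T = 3.43272 / 1.27628 = 2.689629… → 2.690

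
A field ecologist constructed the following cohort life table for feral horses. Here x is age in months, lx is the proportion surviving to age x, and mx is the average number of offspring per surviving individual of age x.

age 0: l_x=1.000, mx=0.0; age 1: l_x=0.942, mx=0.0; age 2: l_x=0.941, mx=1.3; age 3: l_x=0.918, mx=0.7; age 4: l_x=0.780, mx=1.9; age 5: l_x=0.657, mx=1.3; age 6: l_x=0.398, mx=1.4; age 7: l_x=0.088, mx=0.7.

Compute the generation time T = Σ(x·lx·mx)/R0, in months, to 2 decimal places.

3.81

lx·mx: 0, 0, 1.2233, 0.6426, 1.482, 0.8541, 0.5572, 0.0616 → R0 = 4.8208
x·lx·mx: 0, 0, 2.4466, 1.9278, 5.928, 4.2705, 3.3432, 0.4312 → Σ = 18.3473
T = 18.3473 / 4.8208 = 3.805862… → 3.81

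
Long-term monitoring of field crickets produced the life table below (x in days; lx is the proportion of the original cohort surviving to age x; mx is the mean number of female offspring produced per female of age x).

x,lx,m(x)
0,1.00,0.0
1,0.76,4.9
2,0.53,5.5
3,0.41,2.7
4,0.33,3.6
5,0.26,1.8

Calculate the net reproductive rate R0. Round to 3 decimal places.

9.402

lx·mx by age: 0, 3.724, 2.915, 1.107, 1.188, 0.468
R0 = Σ lx·mx = 9.402 → 9.402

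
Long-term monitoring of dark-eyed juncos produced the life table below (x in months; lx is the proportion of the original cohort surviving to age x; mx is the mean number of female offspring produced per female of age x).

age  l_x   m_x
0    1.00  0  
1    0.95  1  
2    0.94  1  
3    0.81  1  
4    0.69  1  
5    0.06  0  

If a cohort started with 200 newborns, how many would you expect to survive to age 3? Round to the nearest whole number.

Expected survivors = N0 · l_3 = 200 × 0.81 = 162 → 162

162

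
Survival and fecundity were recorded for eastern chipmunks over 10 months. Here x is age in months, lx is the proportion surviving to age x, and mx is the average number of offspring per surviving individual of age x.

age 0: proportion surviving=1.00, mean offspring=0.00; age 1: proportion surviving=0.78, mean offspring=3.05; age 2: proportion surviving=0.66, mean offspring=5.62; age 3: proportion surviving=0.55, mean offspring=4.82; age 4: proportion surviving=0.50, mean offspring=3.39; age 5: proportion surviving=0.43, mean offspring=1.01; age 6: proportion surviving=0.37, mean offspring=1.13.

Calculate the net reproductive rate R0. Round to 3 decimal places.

11.287

lx·mx by age: 0, 2.379, 3.7092, 2.651, 1.695, 0.4343, 0.4181
R0 = Σ lx·mx = 11.2866 → 11.287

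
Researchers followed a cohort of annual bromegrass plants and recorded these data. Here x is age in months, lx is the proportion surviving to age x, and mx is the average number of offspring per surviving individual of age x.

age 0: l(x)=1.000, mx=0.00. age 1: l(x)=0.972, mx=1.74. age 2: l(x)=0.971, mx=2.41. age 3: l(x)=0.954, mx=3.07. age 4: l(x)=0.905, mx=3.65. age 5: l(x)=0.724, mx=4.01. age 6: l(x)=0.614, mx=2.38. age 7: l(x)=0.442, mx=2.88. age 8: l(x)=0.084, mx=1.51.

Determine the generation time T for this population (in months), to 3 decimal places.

3.842

lx·mx: 0, 1.69128, 2.34011, 2.92878, 3.30325, 2.90324, 1.46132, 1.27296, 0.12684 → R0 = 16.02778
x·lx·mx: 0, 1.69128, 4.68022, 8.78634, 13.213, 14.5162, 8.76792, 8.91072, 1.01472 → Σ = 61.5804
T = 61.5804 / 16.02778 = 3.842104… → 3.842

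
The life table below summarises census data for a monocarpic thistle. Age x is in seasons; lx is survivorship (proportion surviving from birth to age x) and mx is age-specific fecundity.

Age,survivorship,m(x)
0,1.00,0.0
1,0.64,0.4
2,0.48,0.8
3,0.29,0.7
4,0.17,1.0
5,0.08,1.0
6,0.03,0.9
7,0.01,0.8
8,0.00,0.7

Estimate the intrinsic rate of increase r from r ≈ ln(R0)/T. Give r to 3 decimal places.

0.046

R0 = Σ lx·mx = 0 + 0.256 + 0.384 + 0.203 + 0.17 + 0.08 + 0.027 + 0.008 + 0 = 1.128
Σ x·lx·mx = 2.931; T = 2.931/1.128 = 2.5984…
r ≈ ln(R0)/T = ln(1.128)/2.5984… = 0.04635… → 0.046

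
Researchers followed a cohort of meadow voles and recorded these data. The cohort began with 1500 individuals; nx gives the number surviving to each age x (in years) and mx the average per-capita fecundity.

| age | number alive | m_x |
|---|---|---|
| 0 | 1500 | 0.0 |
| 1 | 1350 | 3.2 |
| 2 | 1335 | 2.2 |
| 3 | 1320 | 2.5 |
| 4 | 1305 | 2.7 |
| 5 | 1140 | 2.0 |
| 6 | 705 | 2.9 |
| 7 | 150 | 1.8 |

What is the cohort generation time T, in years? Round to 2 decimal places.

lx = nx/n0 = nx/1500: 1, 0.9, 0.89, 0.88, 0.87, 0.76, 0.47, 0.1
lx·mx: 0, 2.88, 1.958, 2.2, 2.349, 1.52, 1.363, 0.18 → R0 = 12.45
x·lx·mx: 0, 2.88, 3.916, 6.6, 9.396, 7.6, 8.178, 1.26 → Σ = 39.83
T = 39.83 / 12.45 = 3.199197… → 3.20

3.20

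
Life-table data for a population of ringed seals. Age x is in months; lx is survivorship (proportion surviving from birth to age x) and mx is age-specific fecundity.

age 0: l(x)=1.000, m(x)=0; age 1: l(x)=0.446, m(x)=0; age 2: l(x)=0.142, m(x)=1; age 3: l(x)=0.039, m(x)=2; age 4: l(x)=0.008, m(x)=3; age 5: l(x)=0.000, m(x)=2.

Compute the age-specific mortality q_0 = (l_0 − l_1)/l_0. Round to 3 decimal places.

q_0 = (l_0 − l_1) / l_0 = (1 − 0.446) / 1
     = 0.554 / 1 = 0.554 → 0.554

0.554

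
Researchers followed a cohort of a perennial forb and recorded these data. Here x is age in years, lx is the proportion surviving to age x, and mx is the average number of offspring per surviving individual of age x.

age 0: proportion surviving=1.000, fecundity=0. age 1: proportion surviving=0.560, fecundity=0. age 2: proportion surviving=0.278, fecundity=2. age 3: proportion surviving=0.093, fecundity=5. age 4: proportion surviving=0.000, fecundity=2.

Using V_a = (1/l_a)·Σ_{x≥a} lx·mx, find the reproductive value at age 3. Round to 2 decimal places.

lx·mx for x ≥ 3: 0.465, 0 → sum = 0.465
V_3 = 0.465 / l_3 = 0.465 / 0.093 = 5 → 5.00

5.00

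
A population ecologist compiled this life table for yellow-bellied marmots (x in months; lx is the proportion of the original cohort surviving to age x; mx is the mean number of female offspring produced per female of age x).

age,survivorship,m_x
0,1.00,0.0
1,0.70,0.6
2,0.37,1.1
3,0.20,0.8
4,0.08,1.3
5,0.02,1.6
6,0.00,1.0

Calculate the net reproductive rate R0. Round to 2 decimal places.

lx·mx by age: 0, 0.42, 0.407, 0.16, 0.104, 0.032, 0
R0 = Σ lx·mx = 1.123 → 1.12

1.12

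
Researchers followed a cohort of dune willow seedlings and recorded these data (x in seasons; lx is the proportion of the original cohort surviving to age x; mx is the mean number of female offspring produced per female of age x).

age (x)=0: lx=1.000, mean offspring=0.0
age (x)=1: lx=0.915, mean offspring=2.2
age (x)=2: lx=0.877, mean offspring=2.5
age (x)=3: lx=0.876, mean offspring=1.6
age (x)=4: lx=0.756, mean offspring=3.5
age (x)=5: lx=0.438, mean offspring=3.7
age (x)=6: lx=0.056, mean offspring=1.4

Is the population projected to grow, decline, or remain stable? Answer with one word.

R0 = Σ lx·mx = 0 + 2.013 + 2.1925 + 1.4016 + 2.646 + 1.6206 + 0.0784 = 9.9521
R0 > 1, so the population is growing.

growing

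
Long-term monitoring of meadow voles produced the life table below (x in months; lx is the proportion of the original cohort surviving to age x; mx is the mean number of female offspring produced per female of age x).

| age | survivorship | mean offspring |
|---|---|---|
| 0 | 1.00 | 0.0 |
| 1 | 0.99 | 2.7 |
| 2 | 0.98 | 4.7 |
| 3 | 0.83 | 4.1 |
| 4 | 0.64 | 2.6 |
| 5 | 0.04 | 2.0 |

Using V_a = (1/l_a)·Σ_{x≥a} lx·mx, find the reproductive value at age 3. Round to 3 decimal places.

6.201

lx·mx for x ≥ 3: 3.403, 1.664, 0.08 → sum = 5.147
V_3 = 5.147 / l_3 = 5.147 / 0.83 = 6.201205… → 6.201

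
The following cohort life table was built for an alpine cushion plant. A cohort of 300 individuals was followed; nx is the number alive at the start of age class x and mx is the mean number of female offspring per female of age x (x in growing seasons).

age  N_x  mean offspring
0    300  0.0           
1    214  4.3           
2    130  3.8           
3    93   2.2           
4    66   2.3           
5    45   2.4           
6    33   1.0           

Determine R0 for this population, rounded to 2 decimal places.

6.37

lx = nx/n0 = nx/300: 1, 0.71333…, 0.43333…, 0.31, 0.22, 0.15, 0.11
lx·mx by age: 0, 3.067333…, 1.646667…, 0.682, 0.506, 0.36, 0.11
R0 = Σ lx·mx = 6.372… → 6.37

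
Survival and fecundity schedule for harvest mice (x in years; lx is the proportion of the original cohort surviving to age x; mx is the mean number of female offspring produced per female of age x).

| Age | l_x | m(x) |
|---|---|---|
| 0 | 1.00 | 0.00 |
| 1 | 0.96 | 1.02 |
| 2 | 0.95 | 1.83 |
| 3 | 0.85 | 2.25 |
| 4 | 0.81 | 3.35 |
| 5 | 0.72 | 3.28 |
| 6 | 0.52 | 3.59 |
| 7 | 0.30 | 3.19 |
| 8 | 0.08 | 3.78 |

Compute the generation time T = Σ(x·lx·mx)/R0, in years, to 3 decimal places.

lx·mx: 0, 0.9792, 1.7385, 1.9125, 2.7135, 2.3616, 1.8668, 0.957, 0.3024 → R0 = 12.8315
x·lx·mx: 0, 0.9792, 3.477, 5.7375, 10.854, 11.808, 11.2008, 6.699, 2.4192 → Σ = 53.1747
T = 53.1747 / 12.8315 = 4.144075… → 4.144

4.144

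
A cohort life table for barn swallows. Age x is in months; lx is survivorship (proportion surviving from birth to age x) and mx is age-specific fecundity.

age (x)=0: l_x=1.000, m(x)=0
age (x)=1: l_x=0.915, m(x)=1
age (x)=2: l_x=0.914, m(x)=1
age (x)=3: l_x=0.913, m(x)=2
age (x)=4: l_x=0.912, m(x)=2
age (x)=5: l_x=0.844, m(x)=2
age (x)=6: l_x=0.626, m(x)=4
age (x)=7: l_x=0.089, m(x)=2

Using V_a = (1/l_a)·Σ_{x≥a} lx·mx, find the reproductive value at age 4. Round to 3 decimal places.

lx·mx for x ≥ 4: 1.824, 1.688, 2.504, 0.178 → sum = 6.194
V_4 = 6.194 / l_4 = 6.194 / 0.912 = 6.791667… → 6.792

6.792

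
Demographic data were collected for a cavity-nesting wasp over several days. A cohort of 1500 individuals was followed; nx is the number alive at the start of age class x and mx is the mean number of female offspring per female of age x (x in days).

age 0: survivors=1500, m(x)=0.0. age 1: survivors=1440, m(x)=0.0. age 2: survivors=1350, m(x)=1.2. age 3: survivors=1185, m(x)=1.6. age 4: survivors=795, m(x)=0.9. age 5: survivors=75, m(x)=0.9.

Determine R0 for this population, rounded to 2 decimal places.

2.87

lx = nx/n0 = nx/1500: 1, 0.96, 0.9, 0.79, 0.53, 0.05
lx·mx by age: 0, 0, 1.08, 1.264, 0.477, 0.045
R0 = Σ lx·mx = 2.866 → 2.87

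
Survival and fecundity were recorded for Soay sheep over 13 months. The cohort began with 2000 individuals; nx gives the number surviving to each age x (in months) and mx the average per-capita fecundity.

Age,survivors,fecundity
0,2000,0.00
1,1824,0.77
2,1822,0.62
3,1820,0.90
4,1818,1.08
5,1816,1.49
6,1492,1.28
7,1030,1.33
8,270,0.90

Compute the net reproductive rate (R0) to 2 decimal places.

6.18

lx = nx/n0 = nx/2000: 1, 0.912, 0.911, 0.91, 0.909, 0.908, 0.746, 0.515, 0.135
lx·mx by age: 0, 0.70224, 0.56482, 0.819, 0.98172, 1.35292, 0.95488, 0.68495, 0.1215
R0 = Σ lx·mx = 6.18203 → 6.18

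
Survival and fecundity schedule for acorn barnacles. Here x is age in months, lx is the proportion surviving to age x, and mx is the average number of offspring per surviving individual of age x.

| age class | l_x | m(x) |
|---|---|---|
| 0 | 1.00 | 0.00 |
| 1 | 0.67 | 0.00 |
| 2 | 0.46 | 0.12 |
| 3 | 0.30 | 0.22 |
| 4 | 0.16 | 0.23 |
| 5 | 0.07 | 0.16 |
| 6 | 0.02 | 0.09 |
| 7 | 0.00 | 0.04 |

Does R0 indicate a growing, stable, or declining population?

declining

R0 = Σ lx·mx = 0 + 0 + 0.0552 + 0.066 + 0.0368 + 0.0112 + 0.0018 + 0 = 0.171
R0 < 1, so the population is declining.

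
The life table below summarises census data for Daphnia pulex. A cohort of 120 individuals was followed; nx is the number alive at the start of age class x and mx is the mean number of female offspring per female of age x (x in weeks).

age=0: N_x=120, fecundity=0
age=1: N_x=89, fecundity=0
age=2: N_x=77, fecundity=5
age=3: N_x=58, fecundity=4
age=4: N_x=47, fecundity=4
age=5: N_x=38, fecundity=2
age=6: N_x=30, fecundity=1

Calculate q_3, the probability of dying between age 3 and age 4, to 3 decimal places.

0.190

lx = nx/n0 = nx/120: 1, 0.74167…, 0.64167…, 0.48333…, 0.39167…, 0.31667…, 0.25
q_3 = (l_3 − l_4) / l_3 = (0.483333… − 0.391667…) / 0.483333…
     = 0.091667… / 0.483333… = 0.189655… → 0.190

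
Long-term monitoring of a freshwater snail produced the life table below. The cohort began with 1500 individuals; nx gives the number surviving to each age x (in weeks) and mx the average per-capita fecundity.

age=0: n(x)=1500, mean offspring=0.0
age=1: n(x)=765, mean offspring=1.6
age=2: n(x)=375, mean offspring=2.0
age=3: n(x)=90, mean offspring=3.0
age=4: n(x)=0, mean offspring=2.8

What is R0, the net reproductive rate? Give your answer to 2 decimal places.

lx = nx/n0 = nx/1500: 1, 0.51, 0.25, 0.06, 0
lx·mx by age: 0, 0.816, 0.5, 0.18, 0
R0 = Σ lx·mx = 1.496 → 1.50

1.50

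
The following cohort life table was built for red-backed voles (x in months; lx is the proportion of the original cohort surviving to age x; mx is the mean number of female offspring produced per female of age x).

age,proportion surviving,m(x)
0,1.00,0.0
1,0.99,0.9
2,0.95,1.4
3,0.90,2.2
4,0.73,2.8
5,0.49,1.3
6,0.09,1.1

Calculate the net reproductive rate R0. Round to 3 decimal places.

6.981

lx·mx by age: 0, 0.891, 1.33, 1.98, 2.044, 0.637, 0.099
R0 = Σ lx·mx = 6.981 → 6.981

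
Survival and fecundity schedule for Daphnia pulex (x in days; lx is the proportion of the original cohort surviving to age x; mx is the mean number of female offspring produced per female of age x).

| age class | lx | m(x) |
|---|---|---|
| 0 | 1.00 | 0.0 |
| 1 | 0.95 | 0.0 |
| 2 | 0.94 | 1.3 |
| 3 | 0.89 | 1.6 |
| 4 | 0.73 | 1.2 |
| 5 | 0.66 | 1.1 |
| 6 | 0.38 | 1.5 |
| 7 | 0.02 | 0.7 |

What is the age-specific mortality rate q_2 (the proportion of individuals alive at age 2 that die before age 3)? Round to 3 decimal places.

q_2 = (l_2 − l_3) / l_2 = (0.94 − 0.89) / 0.94
     = 0.05 / 0.94 = 0.053191… → 0.053

0.053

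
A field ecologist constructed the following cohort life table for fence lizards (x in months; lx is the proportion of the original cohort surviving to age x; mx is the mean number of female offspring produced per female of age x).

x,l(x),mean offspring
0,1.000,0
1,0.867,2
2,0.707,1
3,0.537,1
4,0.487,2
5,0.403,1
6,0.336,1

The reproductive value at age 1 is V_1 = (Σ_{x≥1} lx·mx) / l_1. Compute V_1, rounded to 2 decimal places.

5.41

lx·mx for x ≥ 1: 1.734, 0.707, 0.537, 0.974, 0.403, 0.336 → sum = 4.691
V_1 = 4.691 / l_1 = 4.691 / 0.867 = 5.410611… → 5.41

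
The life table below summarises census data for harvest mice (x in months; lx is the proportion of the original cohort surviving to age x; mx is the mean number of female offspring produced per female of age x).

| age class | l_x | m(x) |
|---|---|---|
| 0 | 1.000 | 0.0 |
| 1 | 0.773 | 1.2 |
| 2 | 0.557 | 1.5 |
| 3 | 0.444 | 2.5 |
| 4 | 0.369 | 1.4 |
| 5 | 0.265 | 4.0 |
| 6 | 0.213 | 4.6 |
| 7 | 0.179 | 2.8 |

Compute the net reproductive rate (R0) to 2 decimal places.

5.93

lx·mx by age: 0, 0.9276, 0.8355, 1.11, 0.5166, 1.06, 0.9798, 0.5012
R0 = Σ lx·mx = 5.9307 → 5.93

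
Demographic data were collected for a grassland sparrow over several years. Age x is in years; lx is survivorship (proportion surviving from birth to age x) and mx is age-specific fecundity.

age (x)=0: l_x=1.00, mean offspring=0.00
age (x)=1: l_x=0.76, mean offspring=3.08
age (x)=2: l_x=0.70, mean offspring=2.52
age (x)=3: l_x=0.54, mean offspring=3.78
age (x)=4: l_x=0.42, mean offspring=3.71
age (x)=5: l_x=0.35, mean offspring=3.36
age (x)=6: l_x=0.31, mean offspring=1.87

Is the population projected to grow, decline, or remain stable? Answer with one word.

R0 = Σ lx·mx = 0 + 2.3408 + 1.764 + 2.0412 + 1.5582 + 1.176 + 0.5797 = 9.4599
R0 > 1, so the population is growing.

growing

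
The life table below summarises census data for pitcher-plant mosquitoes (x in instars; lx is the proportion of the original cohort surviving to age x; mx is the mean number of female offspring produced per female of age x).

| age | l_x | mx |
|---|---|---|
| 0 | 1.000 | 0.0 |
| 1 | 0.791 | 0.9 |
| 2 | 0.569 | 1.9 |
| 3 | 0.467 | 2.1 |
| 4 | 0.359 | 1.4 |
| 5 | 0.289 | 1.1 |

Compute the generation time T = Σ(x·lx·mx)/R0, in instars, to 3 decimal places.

2.620

lx·mx: 0, 0.7119, 1.0811, 0.9807, 0.5026, 0.3179 → R0 = 3.5942
x·lx·mx: 0, 0.7119, 2.1622, 2.9421, 2.0104, 1.5895 → Σ = 9.4161
T = 9.4161 / 3.5942 = 2.619804… → 2.620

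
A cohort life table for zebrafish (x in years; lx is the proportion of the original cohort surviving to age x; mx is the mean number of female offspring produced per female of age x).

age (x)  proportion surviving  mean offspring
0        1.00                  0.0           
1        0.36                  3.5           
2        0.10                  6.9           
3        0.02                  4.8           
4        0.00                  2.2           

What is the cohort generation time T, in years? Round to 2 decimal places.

1.43

lx·mx: 0, 1.26, 0.69, 0.096, 0 → R0 = 2.046
x·lx·mx: 0, 1.26, 1.38, 0.288, 0 → Σ = 2.928
T = 2.928 / 2.046 = 1.431085… → 1.43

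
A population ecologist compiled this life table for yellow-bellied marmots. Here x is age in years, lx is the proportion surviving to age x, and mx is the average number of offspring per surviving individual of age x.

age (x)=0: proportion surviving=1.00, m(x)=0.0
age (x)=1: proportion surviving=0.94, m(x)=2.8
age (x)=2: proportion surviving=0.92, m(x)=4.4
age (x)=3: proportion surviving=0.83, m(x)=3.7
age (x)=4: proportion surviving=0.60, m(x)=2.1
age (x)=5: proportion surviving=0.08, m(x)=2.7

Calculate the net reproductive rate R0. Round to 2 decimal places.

lx·mx by age: 0, 2.632, 4.048, 3.071, 1.26, 0.216
R0 = Σ lx·mx = 11.227 → 11.23

11.23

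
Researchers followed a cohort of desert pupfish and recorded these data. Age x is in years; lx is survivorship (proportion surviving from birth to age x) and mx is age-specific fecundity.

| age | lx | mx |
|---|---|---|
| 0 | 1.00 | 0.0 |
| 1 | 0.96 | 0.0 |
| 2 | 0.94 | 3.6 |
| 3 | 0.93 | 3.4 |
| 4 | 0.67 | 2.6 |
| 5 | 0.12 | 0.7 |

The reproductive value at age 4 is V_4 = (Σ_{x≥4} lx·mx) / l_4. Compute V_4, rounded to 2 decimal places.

lx·mx for x ≥ 4: 1.742, 0.084 → sum = 1.826
V_4 = 1.826 / l_4 = 1.826 / 0.67 = 2.725373… → 2.73

2.73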